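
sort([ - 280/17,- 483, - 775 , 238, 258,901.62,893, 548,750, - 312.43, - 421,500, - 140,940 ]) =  [- 775, - 483, -421, - 312.43, - 140 , - 280/17,238, 258,500 , 548,750, 893,901.62, 940] 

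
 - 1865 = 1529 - 3394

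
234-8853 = -8619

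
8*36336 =290688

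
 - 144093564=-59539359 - 84554205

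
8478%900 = 378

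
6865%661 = 255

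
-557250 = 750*( - 743)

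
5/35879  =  5/35879= 0.00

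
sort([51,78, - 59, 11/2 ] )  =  [ - 59,11/2, 51, 78 ]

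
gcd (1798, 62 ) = 62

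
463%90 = 13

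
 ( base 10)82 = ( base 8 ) 122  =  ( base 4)1102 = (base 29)2O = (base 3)10001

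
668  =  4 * 167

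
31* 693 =21483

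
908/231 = 3 + 215/231=3.93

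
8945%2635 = 1040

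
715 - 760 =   -  45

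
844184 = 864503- 20319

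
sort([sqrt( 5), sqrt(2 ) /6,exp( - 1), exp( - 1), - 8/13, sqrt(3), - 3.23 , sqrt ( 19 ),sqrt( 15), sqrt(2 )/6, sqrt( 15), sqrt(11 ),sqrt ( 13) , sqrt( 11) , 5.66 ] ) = [  -  3.23, - 8/13,  sqrt(2 )/6, sqrt ( 2)/6,exp( - 1), exp( - 1), sqrt(3 ),sqrt (5 ), sqrt( 11 ), sqrt(11 ), sqrt(13), sqrt(15 ),sqrt( 15), sqrt(19), 5.66 ] 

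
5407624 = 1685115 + 3722509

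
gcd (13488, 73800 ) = 24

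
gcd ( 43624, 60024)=328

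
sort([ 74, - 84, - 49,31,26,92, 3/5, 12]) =[ - 84, - 49 , 3/5, 12, 26,31,74,92 ] 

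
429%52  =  13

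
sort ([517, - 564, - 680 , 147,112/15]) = [ - 680, - 564,112/15,147,  517]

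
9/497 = 9/497 = 0.02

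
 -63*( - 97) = 6111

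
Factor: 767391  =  3^1*19^1*13463^1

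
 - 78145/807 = -97 + 134/807= - 96.83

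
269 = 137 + 132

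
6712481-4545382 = 2167099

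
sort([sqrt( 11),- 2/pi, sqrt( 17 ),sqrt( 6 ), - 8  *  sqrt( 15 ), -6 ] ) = [ - 8*sqrt( 15), - 6,-2/pi,sqrt( 6),sqrt( 11),sqrt(17)]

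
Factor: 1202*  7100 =8534200=2^3*5^2 * 71^1*601^1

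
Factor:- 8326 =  - 2^1*23^1*181^1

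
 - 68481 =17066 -85547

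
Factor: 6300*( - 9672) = - 60933600 = - 2^5*3^3*5^2*7^1*13^1*31^1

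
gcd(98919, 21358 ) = 1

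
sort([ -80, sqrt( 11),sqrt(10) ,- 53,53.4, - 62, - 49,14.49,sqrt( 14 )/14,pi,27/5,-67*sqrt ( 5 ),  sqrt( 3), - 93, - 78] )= [-67*sqrt(5 ),-93,-80,-78 ,- 62, - 53,-49, sqrt(14) /14 , sqrt ( 3),pi,sqrt( 10 ), sqrt ( 11),27/5,14.49,53.4 ] 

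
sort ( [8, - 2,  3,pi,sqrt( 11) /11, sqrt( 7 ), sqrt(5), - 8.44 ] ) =[ - 8.44,  -  2, sqrt( 11) /11,sqrt( 5 ),sqrt(7 ),3,  pi,8 ] 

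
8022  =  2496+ 5526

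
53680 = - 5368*( - 10 ) 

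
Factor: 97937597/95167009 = 7^( - 1)*29^( - 1)* 468803^ (-1)*97937597^1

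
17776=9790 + 7986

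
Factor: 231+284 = 5^1*103^1 = 515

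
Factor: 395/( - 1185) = - 1/3 = - 3^ (-1 ) 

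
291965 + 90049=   382014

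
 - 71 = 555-626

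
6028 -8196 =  - 2168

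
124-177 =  - 53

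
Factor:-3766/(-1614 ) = 3^( - 1)*7^1 = 7/3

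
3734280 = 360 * 10373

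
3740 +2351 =6091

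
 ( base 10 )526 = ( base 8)1016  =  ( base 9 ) 644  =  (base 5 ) 4101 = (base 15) 251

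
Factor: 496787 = 71^1*6997^1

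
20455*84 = 1718220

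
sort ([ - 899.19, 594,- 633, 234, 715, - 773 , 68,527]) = [ - 899.19,-773, - 633 , 68,  234,527,594,715]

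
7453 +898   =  8351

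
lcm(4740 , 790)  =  4740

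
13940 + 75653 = 89593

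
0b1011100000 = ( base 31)nn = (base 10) 736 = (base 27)107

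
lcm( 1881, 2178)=41382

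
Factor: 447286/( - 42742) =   -  71^( - 1 )*743^1=- 743/71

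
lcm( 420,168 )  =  840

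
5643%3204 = 2439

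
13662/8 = 1707 + 3/4 = 1707.75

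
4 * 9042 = 36168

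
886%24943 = 886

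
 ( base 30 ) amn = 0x25D3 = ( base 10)9683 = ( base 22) K03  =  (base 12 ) 572b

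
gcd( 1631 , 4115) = 1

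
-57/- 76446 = 19/25482 = 0.00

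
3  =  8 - 5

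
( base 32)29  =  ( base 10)73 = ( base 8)111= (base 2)1001001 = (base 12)61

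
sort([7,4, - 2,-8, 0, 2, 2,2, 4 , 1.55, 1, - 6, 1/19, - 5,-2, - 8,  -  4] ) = [- 8,  -  8,  -  6 ,  -  5, - 4, - 2 ,-2 , 0, 1/19 , 1,1.55,2,2, 2, 4,  4, 7] 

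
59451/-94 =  - 59451/94 = -632.46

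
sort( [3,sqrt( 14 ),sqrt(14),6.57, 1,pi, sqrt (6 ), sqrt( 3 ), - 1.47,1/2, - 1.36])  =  [-1.47, - 1.36,1/2 , 1,  sqrt(  3 ),sqrt( 6 ),3, pi,sqrt ( 14), sqrt( 14),6.57 ] 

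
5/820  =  1/164=0.01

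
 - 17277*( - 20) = 345540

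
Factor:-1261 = - 13^1*97^1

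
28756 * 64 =1840384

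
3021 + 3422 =6443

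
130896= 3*43632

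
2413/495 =2413/495 = 4.87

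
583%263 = 57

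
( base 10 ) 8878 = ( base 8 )21256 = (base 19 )15b5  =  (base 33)851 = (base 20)123i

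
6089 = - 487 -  -6576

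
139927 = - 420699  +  560626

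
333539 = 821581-488042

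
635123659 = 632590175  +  2533484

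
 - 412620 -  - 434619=21999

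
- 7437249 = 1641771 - 9079020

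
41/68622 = 41/68622 = 0.00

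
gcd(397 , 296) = 1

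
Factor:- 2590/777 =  -2^1 * 3^( - 1)*5^1  =  - 10/3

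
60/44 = 15/11 = 1.36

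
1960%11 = 2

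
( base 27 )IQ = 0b1000000000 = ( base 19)17i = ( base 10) 512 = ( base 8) 1000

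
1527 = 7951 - 6424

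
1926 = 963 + 963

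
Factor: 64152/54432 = 2^(-2 )*3^1*7^( - 1) * 11^1 = 33/28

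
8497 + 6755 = 15252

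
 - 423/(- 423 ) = 1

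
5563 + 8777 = 14340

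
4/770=2/385 = 0.01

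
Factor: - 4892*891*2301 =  - 2^2*3^5*11^1*13^1*59^1*1223^1 = - 10029534372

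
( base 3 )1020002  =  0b1101111101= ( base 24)1D5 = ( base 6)4045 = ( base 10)893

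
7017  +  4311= 11328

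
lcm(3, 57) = 57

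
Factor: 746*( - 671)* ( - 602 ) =301340732 = 2^2*7^1*11^1*43^1 * 61^1*373^1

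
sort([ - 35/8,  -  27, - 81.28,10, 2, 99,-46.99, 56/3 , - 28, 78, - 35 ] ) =[ - 81.28 ,  -  46.99, - 35, - 28,  -  27, - 35/8,2, 10,56/3, 78,99]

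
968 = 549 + 419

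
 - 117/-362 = 117/362 = 0.32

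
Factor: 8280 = 2^3*3^2*5^1*23^1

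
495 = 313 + 182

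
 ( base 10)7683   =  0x1e03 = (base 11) 5855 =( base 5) 221213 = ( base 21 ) h8i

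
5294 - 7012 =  - 1718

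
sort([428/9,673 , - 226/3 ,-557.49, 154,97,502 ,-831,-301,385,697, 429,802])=[ - 831,-557.49, - 301, -226/3,428/9,97 , 154,385, 429, 502,673 , 697,802]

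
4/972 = 1/243 = 0.00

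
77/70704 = 77/70704 = 0.00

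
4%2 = 0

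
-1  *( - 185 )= 185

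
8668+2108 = 10776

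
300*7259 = 2177700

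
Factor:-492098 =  - 2^1 * 246049^1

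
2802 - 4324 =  - 1522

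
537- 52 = 485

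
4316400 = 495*8720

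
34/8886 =17/4443=0.00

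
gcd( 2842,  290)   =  58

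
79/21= 79/21  =  3.76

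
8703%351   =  279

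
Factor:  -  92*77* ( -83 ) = 587972 = 2^2*7^1 * 11^1*23^1*83^1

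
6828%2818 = 1192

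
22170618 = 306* 72453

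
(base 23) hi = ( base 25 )G9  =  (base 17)171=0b110011001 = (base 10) 409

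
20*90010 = 1800200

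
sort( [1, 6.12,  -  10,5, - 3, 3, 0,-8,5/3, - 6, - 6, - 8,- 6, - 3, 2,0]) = [ - 10,-8,-8,-6,-6, - 6, - 3 , - 3,0, 0,1,5/3 , 2  ,  3,5, 6.12 ]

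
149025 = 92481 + 56544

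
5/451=5/451 =0.01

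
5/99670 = 1/19934 = 0.00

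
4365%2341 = 2024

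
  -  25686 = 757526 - 783212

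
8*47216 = 377728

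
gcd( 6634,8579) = 1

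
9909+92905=102814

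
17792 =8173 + 9619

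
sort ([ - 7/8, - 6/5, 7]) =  [ - 6/5, - 7/8,  7 ] 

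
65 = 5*13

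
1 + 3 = 4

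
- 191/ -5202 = 191/5202 = 0.04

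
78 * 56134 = 4378452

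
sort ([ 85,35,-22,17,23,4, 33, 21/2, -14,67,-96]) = [-96,  -  22, - 14,4,21/2, 17,23,33,35,67 , 85]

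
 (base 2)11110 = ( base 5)110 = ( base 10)30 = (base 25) 15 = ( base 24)16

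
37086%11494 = 2604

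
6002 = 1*6002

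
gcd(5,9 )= 1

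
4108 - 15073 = -10965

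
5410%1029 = 265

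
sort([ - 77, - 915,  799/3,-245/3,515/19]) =[ - 915,-245/3  , - 77,515/19,799/3]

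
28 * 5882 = 164696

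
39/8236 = 39/8236 = 0.00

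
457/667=457/667 = 0.69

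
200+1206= 1406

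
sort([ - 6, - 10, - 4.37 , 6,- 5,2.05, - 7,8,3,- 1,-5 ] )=[ - 10, - 7, - 6, - 5, - 5, - 4.37, - 1, 2.05,3,6,8 ] 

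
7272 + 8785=16057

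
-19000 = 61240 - 80240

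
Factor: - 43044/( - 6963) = 68/11 = 2^2*11^( - 1)*17^1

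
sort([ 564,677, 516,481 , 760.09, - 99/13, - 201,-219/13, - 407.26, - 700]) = [-700, - 407.26, - 201,-219/13, - 99/13 , 481, 516, 564, 677 , 760.09 ] 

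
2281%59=39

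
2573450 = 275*9358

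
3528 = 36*98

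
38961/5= 38961/5 = 7792.20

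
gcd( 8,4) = 4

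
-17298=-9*1922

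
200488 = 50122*4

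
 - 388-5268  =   - 5656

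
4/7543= 4/7543 = 0.00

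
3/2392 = 3/2392 = 0.00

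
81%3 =0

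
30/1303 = 30/1303 = 0.02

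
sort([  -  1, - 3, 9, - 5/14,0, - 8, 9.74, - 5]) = [-8, - 5,- 3, - 1,-5/14,0,  9, 9.74]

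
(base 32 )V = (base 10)31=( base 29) 12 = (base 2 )11111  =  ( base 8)37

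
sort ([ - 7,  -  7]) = [ - 7,  -  7 ]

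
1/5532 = 1/5532= 0.00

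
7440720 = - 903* (-8240 ) 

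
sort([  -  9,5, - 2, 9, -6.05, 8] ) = [-9, - 6.05, - 2,  5, 8,9 ] 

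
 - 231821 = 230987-462808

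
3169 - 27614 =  - 24445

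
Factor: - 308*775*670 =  - 159929000 = -2^3 * 5^3*7^1 *11^1*31^1*67^1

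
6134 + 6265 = 12399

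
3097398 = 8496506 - 5399108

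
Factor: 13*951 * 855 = 10570365= 3^3*5^1*13^1*19^1*317^1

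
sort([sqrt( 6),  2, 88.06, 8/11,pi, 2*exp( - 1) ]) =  [ 8/11, 2*  exp( - 1), 2,  sqrt(6) , pi, 88.06 ]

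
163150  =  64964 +98186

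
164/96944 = 41/24236 = 0.00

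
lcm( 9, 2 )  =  18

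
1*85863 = 85863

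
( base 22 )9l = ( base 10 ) 219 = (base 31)72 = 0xdb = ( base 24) 93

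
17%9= 8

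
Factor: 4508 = 2^2 * 7^2*23^1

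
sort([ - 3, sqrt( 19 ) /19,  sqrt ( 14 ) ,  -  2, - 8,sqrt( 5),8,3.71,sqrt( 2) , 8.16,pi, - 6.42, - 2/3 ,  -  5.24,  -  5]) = [  -  8,- 6.42, - 5.24, - 5, - 3,- 2,-2/3,sqrt(19)/19,sqrt( 2),sqrt( 5), pi,3.71,sqrt( 14),8,8.16]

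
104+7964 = 8068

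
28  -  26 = 2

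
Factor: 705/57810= 2^(-1 )*41^( - 1) = 1/82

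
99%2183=99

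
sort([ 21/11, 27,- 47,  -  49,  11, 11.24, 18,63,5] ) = [ - 49 , - 47 , 21/11, 5,11,11.24, 18, 27,63]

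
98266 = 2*49133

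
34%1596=34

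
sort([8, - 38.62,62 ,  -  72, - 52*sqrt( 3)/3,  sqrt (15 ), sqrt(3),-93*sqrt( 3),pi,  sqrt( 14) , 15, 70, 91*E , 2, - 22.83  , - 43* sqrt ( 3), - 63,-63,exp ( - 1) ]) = [ - 93*sqrt(3), - 43*sqrt(3), - 72,-63,-63,- 38.62, -52*sqrt( 3 ) /3,  -  22.83,exp ( - 1), sqrt (3 ), 2, pi,sqrt( 14), sqrt( 15), 8, 15 , 62, 70,  91 * E ]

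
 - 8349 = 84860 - 93209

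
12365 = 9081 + 3284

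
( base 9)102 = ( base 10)83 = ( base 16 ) 53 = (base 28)2R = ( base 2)1010011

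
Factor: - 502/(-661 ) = 2^1*251^1*661^(-1 )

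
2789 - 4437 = - 1648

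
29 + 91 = 120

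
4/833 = 4/833 = 0.00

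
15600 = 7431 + 8169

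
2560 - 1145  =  1415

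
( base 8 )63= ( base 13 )3C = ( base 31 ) 1k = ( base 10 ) 51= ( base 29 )1M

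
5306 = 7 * 758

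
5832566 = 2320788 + 3511778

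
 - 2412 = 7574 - 9986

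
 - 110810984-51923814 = -162734798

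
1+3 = 4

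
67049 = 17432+49617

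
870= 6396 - 5526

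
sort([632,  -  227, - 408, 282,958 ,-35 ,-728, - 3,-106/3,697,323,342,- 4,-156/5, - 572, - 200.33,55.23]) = [ - 728  , - 572, - 408,-227, -200.33, - 106/3,-35,- 156/5,-4, - 3, 55.23, 282,323,342, 632,697, 958] 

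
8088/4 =2022 =2022.00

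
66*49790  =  3286140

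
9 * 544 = 4896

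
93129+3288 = 96417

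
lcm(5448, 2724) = 5448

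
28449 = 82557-54108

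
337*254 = 85598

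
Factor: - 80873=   -  13^1*6221^1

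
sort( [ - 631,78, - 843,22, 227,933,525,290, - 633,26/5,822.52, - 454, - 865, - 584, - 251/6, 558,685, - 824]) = [ - 865  ,-843, - 824, -633, - 631, - 584, - 454, - 251/6,26/5,22,78, 227,  290, 525,558, 685,822.52,933 ]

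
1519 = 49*31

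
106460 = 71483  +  34977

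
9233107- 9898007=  - 664900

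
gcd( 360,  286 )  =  2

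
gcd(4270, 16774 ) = 2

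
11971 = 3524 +8447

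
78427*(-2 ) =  - 156854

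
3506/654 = 5+118/327 = 5.36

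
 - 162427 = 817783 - 980210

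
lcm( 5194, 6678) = 46746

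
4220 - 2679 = 1541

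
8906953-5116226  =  3790727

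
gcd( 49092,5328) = 12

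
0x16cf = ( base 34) 51P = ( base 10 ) 5839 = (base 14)21B1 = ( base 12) 3467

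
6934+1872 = 8806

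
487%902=487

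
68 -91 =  -23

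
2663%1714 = 949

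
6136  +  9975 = 16111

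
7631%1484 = 211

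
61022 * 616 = 37589552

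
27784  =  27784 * 1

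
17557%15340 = 2217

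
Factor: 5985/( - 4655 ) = - 3^2*7^( - 1) = - 9/7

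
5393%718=367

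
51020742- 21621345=29399397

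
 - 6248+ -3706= - 9954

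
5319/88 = 60+39/88 = 60.44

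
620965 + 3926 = 624891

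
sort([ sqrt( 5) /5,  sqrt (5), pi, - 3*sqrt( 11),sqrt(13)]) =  [ - 3*sqrt ( 11 ),sqrt( 5)/5,sqrt(5),pi,sqrt( 13) ] 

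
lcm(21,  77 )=231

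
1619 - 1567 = 52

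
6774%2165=279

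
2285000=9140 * 250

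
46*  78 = 3588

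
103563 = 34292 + 69271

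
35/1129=35/1129 = 0.03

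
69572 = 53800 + 15772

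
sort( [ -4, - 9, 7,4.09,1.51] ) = [- 9, - 4,  1.51, 4.09,7 ]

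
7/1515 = 7/1515 = 0.00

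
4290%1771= 748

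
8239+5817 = 14056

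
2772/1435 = 1 + 191/205 = 1.93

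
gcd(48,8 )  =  8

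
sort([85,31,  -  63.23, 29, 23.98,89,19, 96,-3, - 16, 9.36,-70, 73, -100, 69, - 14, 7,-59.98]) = [  -  100, - 70,-63.23,-59.98, -16,  -  14,-3, 7,9.36, 19, 23.98,29, 31, 69,  73, 85,89, 96 ] 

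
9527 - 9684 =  - 157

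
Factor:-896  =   - 2^7*7^1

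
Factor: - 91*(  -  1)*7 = 637 = 7^2*13^1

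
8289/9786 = 2763/3262 = 0.85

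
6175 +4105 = 10280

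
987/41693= 987/41693 = 0.02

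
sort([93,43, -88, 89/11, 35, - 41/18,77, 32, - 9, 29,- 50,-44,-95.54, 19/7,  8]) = [  -  95.54, - 88,-50, - 44, - 9, - 41/18, 19/7, 8,89/11, 29 , 32, 35,43,77,93] 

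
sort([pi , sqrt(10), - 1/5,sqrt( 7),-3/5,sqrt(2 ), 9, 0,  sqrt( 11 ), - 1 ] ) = [ - 1,-3/5, - 1/5,0,sqrt (2), sqrt(7),pi,sqrt (10),sqrt( 11), 9] 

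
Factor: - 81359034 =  - 2^1*3^1*569^1*23831^1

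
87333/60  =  1455 +11/20=1455.55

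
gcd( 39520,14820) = 4940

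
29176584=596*48954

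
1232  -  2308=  - 1076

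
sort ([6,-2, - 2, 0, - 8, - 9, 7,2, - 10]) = [ - 10,-9, - 8, - 2,-2, 0,2,6,7]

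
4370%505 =330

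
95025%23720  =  145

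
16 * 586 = 9376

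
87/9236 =87/9236 = 0.01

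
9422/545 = 17 + 157/545  =  17.29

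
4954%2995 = 1959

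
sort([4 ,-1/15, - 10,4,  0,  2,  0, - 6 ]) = [ - 10, - 6, - 1/15, 0,0,2, 4,4 ] 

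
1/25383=1/25383 = 0.00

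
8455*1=8455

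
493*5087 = 2507891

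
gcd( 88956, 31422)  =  6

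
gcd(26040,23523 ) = 3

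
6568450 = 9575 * 686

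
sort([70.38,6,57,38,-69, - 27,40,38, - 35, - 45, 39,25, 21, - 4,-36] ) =[ - 69, - 45,  -  36,  -  35,  -  27, - 4,6 , 21, 25,38, 38,39,40, 57,70.38 ]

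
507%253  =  1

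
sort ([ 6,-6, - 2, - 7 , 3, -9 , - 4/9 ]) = [ - 9, - 7, - 6, - 2, - 4/9,  3,6]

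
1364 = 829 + 535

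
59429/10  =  59429/10= 5942.90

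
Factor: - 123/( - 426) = 41/142  =  2^( - 1)* 41^1 *71^(  -  1 ) 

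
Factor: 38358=2^1*3^2*2131^1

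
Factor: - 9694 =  - 2^1*37^1*131^1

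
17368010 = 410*42361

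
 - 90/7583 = -1 + 7493/7583 = - 0.01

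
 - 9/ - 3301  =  9/3301 = 0.00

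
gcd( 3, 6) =3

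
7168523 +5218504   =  12387027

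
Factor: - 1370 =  - 2^1*5^1 *137^1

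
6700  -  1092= 5608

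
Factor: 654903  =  3^2 *72767^1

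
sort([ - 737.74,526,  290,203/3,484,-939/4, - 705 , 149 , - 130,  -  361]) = [ - 737.74, - 705,- 361, - 939/4, - 130,  203/3, 149, 290,484, 526 ] 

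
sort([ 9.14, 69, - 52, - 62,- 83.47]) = [ - 83.47, - 62 ,  -  52,  9.14, 69 ] 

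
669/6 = 223/2 = 111.50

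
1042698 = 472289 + 570409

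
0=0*203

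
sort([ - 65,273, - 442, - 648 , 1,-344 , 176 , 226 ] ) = [ - 648, - 442, -344, - 65, 1,176, 226, 273 ] 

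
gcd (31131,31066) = 1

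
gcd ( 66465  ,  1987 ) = 1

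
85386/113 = 755  +  71/113 = 755.63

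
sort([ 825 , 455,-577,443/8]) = [ - 577 , 443/8,455,825 ]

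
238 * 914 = 217532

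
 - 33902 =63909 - 97811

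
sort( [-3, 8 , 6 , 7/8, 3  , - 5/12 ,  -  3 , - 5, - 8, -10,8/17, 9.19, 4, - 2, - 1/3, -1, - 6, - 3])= [-10, -8, - 6 , - 5, -3, - 3,-3,-2,-1, - 5/12, - 1/3, 8/17,  7/8, 3, 4, 6,8 , 9.19]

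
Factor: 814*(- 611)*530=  - 263597620 =-  2^2*5^1*11^1*13^1*37^1* 47^1*53^1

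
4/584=1/146 = 0.01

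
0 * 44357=0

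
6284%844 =376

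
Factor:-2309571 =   -  3^2*11^1*41^1*569^1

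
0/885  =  0=0.00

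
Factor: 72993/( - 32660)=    - 2^( -2) * 3^1*5^ ( - 1)*23^( - 1 )*29^1 * 71^ ( - 1 ) *839^1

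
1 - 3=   -2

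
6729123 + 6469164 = 13198287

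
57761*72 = 4158792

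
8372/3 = 8372/3= 2790.67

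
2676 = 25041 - 22365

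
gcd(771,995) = 1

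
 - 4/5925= -1 + 5921/5925 = -0.00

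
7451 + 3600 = 11051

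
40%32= 8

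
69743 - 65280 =4463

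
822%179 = 106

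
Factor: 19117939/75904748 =2^(-2)*137^1*139547^1 * 18976187^ ( - 1)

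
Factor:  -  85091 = -85091^1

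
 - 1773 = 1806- 3579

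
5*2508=12540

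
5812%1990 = 1832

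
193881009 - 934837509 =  - 740956500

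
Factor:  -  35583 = -3^1*29^1*409^1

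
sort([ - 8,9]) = [ - 8,9] 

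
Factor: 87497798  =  2^1*43748899^1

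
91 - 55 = 36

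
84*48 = 4032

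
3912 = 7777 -3865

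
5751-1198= 4553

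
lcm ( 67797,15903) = 1288143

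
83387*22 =1834514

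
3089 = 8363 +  - 5274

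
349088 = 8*43636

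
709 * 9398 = 6663182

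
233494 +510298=743792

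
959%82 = 57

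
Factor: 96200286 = 2^1*3^1*7^1 *13^1 * 176191^1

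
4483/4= 1120 + 3/4 = 1120.75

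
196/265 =196/265 = 0.74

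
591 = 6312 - 5721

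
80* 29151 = 2332080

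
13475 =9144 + 4331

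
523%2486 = 523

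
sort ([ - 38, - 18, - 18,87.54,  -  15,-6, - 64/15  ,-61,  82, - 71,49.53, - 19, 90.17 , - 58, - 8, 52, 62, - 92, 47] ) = [-92,- 71,-61, - 58, - 38, - 19,-18,-18, - 15, - 8,- 6, - 64/15,47,49.53, 52, 62,  82, 87.54,90.17]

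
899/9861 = 899/9861 = 0.09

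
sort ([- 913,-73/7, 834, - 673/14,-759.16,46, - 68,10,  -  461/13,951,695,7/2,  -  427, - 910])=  [  -  913, -910,  -  759.16,-427, - 68,- 673/14, - 461/13, - 73/7,7/2,10, 46,695, 834,951] 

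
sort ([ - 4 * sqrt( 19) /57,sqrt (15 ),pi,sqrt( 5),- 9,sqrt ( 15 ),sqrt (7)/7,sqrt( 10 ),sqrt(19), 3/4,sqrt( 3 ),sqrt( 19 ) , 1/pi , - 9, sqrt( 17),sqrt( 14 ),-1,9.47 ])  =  [-9,-9,- 1,-4 * sqrt( 19 ) /57,1/pi,sqrt( 7)/7,3/4,sqrt( 3 ), sqrt( 5 ), pi, sqrt(10), sqrt (14 ),sqrt ( 15 ), sqrt( 15) , sqrt(17), sqrt (19 ),sqrt( 19)  ,  9.47 ]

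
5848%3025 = 2823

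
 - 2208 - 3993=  - 6201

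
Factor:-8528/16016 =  - 7^(-1 )*11^(  -  1 )* 41^1=- 41/77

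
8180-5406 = 2774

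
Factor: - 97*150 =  - 2^1 * 3^1*5^2 * 97^1  =  - 14550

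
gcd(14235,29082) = 3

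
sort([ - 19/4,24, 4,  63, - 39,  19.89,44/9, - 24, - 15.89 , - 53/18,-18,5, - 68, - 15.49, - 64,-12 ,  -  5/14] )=[- 68, - 64, - 39, - 24, - 18, -15.89, - 15.49,-12,  -  19/4,-53/18  ,-5/14,4,44/9, 5, 19.89 , 24,63]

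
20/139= 20/139= 0.14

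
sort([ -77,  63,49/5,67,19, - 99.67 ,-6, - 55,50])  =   [-99.67,-77, - 55 , -6, 49/5,19,50,63,67]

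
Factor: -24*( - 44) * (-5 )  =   - 5280 = -2^5*3^1*5^1*11^1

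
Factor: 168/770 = 12/55 = 2^2*3^1*5^(  -  1)*11^( - 1 ) 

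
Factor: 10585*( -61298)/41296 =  - 2^( - 3 )*5^1*73^1*89^(-1)*30649^1 = - 11186885/712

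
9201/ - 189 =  - 3067/63 = - 48.68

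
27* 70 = 1890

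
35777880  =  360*99383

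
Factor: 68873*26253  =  3^2 *7^1*2917^1 * 9839^1 = 1808122869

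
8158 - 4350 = 3808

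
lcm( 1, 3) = 3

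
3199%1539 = 121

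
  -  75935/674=-113 + 227/674 = - 112.66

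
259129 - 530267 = -271138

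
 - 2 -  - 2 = 0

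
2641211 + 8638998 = 11280209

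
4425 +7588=12013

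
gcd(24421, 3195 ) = 1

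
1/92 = 1/92 =0.01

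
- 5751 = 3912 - 9663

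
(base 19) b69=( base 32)3VU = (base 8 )7776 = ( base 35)3by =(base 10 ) 4094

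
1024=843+181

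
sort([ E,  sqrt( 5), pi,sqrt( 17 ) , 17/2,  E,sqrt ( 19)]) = [ sqrt( 5), E,  E,pi,sqrt(17), sqrt ( 19), 17/2]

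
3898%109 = 83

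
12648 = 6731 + 5917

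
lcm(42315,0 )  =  0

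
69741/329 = 211  +  46/47  =  211.98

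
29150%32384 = 29150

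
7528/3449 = 2 + 630/3449 = 2.18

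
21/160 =21/160 = 0.13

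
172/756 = 43/189=0.23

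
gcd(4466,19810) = 14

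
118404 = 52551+65853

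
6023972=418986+5604986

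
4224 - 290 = 3934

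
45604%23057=22547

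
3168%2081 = 1087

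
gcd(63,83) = 1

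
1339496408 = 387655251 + 951841157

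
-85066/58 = -1467 + 10/29 = - 1466.66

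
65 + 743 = 808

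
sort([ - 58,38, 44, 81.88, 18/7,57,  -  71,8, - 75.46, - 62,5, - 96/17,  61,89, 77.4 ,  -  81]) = [ - 81,-75.46,-71, - 62,  -  58,  -  96/17,18/7, 5, 8, 38,44,  57, 61,77.4,81.88,89] 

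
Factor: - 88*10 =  - 2^4*5^1*11^1 = -  880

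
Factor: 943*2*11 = 2^1*11^1*23^1*41^1 = 20746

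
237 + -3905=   -  3668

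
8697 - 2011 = 6686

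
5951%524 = 187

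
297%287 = 10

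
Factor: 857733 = 3^1*29^1*9859^1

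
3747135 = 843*4445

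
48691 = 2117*23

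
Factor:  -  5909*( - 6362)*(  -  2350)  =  -88343686300 = - 2^2*5^2*19^1*47^1*311^1*3181^1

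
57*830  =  47310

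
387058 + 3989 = 391047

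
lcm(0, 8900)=0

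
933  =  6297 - 5364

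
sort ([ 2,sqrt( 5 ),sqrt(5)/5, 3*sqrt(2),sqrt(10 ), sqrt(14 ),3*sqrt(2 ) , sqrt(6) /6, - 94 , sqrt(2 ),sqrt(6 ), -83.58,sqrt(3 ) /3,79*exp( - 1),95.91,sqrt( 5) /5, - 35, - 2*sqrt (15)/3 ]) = [ - 94, - 83.58, - 35, - 2 *sqrt (15) /3, sqrt( 6 ) /6, sqrt(5)/5, sqrt(5 ) /5, sqrt( 3 ) /3, sqrt(2 ),2,sqrt( 5),  sqrt(6 ), sqrt(10) , sqrt( 14), 3*sqrt( 2 ),  3*sqrt(2),79*exp(-1 ), 95.91]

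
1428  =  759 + 669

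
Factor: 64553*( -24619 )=-1589230307  =  - 7^1*3517^1* 64553^1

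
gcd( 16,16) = 16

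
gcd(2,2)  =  2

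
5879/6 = 5879/6 = 979.83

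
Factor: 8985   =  3^1*5^1*599^1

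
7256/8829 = 7256/8829 = 0.82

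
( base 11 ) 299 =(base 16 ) 15e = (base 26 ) dc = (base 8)536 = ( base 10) 350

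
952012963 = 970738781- 18725818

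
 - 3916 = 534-4450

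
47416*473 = 22427768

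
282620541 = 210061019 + 72559522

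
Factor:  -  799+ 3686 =2887^1 = 2887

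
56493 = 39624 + 16869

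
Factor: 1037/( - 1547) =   -  7^(-1 )*13^( - 1)*61^1 = - 61/91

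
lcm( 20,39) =780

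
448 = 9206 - 8758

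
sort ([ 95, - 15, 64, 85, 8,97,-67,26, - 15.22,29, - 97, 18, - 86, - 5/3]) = [ - 97, - 86, - 67, -15.22, - 15, - 5/3,8,18,26 , 29,64,85,95 , 97]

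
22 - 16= 6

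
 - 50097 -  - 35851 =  - 14246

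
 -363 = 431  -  794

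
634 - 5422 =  - 4788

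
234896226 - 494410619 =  - 259514393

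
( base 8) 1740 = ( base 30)132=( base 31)110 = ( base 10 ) 992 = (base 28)17c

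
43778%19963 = 3852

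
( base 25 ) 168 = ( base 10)783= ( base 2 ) 1100001111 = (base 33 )NO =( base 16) 30F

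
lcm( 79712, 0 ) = 0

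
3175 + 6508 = 9683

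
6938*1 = 6938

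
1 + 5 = 6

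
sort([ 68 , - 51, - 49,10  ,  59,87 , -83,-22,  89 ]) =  [ - 83, - 51, - 49, - 22,10,  59,68,87,  89] 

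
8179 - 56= 8123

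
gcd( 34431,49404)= 69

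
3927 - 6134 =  - 2207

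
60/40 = 3/2 = 1.50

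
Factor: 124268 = 2^2 * 47^1*661^1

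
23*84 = 1932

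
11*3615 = 39765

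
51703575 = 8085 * 6395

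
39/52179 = 13/17393 = 0.00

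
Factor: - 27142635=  - 3^1 * 5^1 * 13^1 * 109^1*1277^1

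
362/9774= 1/27 =0.04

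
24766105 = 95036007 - 70269902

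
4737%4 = 1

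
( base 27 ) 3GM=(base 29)342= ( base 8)5121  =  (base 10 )2641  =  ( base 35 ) 25G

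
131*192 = 25152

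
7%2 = 1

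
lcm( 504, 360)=2520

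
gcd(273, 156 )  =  39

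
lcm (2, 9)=18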